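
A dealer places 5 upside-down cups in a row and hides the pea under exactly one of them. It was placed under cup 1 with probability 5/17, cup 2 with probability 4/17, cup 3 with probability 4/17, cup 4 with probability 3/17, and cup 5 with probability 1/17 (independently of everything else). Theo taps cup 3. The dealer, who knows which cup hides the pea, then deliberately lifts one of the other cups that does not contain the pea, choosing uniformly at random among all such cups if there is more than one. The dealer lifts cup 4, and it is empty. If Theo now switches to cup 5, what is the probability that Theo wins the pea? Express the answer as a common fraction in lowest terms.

1/13

Consider each possible location of the pea in turn.
If it is under cup 1 (prior 5/17): the dealer has 3 equally likely choices, so probability 1/3; weight (5/17)·(1/3) = 5/51.
If it is under cup 2 (prior 4/17): the dealer has 3 equally likely choices, so probability 1/3; weight (4/17)·(1/3) = 4/51.
If it is under cup 3 (prior 4/17): the dealer has 4 equally likely choices, so probability 1/4; weight (4/17)·(1/4) = 1/17.
If it is under cup 4 (prior 3/17): the dealer opened cup 4, so this case is ruled out; weight (3/17)·0 = 0.
If it is under cup 5 (prior 1/17): the dealer has 3 equally likely choices, so probability 1/3; weight (1/17)·(1/3) = 1/51.
The weights sum to 13/51.
So P(the pea under cup 5 | the dealer opened cup 4) = (1/51) / (13/51) = 1/13.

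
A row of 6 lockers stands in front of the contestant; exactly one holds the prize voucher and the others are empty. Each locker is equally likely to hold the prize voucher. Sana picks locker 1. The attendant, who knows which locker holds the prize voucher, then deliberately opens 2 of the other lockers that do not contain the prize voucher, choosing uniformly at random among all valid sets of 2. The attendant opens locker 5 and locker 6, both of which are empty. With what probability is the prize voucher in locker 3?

5/18

Consider each possible location of the prize voucher in turn.
If it is in locker 1 (prior 1/6): the attendant has 10 equally likely choices, so probability 1/10; weight (1/6)·(1/10) = 1/60.
If it is in any of lockers 2, 3, and 4 (prior 1/6 each): the attendant has 6 equally likely choices, so probability 1/6; weight (1/6)·(1/6) = 1/36 each.
If it is in either of lockers 5 and 6 (prior 1/6 each): that locker was opened and seen not to hold the prize — ruled out; weight (1/6)·0 = 0 each.
The weights sum to 1/10.
So P(the prize voucher in locker 3 | the attendant opened locker 5 and locker 6) = (1/36) / (1/10) = 5/18.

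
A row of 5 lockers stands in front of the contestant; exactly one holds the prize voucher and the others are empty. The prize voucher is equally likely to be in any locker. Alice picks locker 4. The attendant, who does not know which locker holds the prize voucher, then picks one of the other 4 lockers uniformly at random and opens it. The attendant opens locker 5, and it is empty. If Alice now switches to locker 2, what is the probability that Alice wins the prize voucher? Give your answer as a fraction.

1/4

Because the attendant chose which locker to open without knowing where the prize voucher is, the choice is independent of the prize location. Learning that locker 5 does not hold the prize voucher simply rules out that one location and leaves the remaining 4 lockers still equally likely by symmetry.
So P(the prize voucher in locker 2) = 1/4.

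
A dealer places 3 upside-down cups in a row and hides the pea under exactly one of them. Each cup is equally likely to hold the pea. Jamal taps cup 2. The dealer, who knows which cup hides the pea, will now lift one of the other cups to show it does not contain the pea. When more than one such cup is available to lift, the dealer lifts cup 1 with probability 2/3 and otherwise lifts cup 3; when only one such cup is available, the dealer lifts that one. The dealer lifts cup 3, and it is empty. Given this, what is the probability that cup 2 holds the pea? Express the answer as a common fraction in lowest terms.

1/4

Consider each possible location of the pea in turn.
If it is under cup 1 (prior 1/3): only cup 3 is available, probability 1; weight (1/3)·1 = 1/3.
If it is under cup 2 (prior 1/3): cup 1 is available but not opened, probability 1/3; weight (1/3)·(1/3) = 1/9.
If it is under cup 3 (prior 1/3): the dealer opened cup 3, so this case is ruled out; weight (1/3)·0 = 0.
The weights sum to 4/9.
So P(the pea under cup 2 | the dealer opened cup 3) = (1/9) / (4/9) = 1/4.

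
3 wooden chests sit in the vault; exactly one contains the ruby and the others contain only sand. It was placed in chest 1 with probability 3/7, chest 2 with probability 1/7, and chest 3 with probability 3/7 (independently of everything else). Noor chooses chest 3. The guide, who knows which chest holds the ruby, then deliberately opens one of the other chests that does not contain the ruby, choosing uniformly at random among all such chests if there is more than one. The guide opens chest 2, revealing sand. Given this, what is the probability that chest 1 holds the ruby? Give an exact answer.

Apply Bayes' rule, conditioning on where the ruby actually is.
If it is in chest 1 (prior 3/7): the guide has no choice, probability 1; weight (3/7)·1 = 3/7.
If it is in chest 2 (prior 1/7): the guide opened chest 2, so this case is ruled out; weight (1/7)·0 = 0.
If it is in chest 3 (prior 3/7): the guide has 2 equally likely choices, so probability 1/2; weight (3/7)·(1/2) = 3/14.
The weights sum to 9/14.
So P(the ruby in chest 1 | the guide opened chest 2) = (3/7) / (9/14) = 2/3.

2/3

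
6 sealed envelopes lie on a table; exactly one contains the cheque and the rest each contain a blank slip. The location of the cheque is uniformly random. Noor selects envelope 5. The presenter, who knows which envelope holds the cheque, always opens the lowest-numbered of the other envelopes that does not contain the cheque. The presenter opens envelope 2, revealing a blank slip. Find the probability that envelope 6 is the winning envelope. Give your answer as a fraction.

0

Condition on the true location of the cheque.
If it is in envelope 1 (prior 1/6): envelope 2 is the lowest-numbered option available, probability 1; weight (1/6)·1 = 1/6.
If it is in envelope 2 (prior 1/6): the presenter opened envelope 2, so this case is ruled out; weight (1/6)·0 = 0.
If it is in any of envelopes 3, 4, 5, and 6 (prior 1/6 each): the presenter would have opened envelope 1 instead, probability 0; weight (1/6)·0 = 0 each.
The weights sum to 1/6.
So P(the cheque in envelope 6 | the presenter opened envelope 2) = 0 / (1/6) = 0.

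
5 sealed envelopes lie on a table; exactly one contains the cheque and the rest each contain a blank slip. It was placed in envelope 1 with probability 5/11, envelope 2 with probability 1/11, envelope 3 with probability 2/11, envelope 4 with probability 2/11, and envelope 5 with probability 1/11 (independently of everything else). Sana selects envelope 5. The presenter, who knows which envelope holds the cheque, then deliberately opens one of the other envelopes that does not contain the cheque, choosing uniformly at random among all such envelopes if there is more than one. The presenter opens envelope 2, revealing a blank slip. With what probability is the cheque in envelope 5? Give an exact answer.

Consider each possible location of the cheque in turn.
If it is in envelope 1 (prior 5/11): the presenter has 3 equally likely choices, so probability 1/3; weight (5/11)·(1/3) = 5/33.
If it is in envelope 2 (prior 1/11): the presenter opened envelope 2, so this case is ruled out; weight (1/11)·0 = 0.
If it is in either of envelopes 3 and 4 (prior 2/11 each): the presenter has 3 equally likely choices, so probability 1/3; weight (2/11)·(1/3) = 2/33 each.
If it is in envelope 5 (prior 1/11): the presenter has 4 equally likely choices, so probability 1/4; weight (1/11)·(1/4) = 1/44.
The weights sum to 13/44.
So P(the cheque in envelope 5 | the presenter opened envelope 2) = (1/44) / (13/44) = 1/13.

1/13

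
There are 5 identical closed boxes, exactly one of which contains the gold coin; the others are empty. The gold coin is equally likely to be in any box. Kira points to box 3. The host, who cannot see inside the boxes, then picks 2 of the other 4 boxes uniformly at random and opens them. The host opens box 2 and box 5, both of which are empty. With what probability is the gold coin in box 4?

Condition on the true location of the gold coin.
If it is in any of boxes 1, 3, and 4 (prior 1/5 each): the host picks exactly this set with probability 1/6 regardless, and none is the prize; weight (1/5)·(1/6) = 1/30 each.
If it is in either of boxes 2 and 5 (prior 1/5 each): that box was opened and seen not to hold the prize — ruled out; weight (1/5)·0 = 0 each.
The weights sum to 1/10.
So P(the gold coin in box 4 | the host opened box 2 and box 5) = (1/30) / (1/10) = 1/3.

1/3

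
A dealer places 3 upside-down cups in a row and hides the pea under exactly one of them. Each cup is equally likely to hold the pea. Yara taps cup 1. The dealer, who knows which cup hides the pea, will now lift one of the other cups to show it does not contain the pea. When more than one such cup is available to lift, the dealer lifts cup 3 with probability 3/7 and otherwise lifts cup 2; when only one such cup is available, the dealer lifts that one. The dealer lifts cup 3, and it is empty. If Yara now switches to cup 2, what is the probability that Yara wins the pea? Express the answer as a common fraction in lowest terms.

7/10

Condition on the true location of the pea.
If it is under cup 1 (prior 1/3): cup 3 is available, opened with probability 3/7; weight (1/3)·(3/7) = 1/7.
If it is under cup 2 (prior 1/3): only cup 3 is available, probability 1; weight (1/3)·1 = 1/3.
If it is under cup 3 (prior 1/3): the dealer opened cup 3, so this case is ruled out; weight (1/3)·0 = 0.
The weights sum to 10/21.
So P(the pea under cup 2 | the dealer opened cup 3) = (1/3) / (10/21) = 7/10.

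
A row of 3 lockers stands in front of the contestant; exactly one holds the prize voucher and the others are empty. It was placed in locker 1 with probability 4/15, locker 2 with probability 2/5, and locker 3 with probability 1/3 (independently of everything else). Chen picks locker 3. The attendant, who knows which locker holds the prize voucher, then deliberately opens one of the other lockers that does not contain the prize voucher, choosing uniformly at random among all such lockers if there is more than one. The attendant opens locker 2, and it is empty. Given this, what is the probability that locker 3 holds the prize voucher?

5/13

Consider each possible location of the prize voucher in turn.
If it is in locker 1 (prior 4/15): the attendant has no choice, probability 1; weight (4/15)·1 = 4/15.
If it is in locker 2 (prior 2/5): the attendant opened locker 2, so this case is ruled out; weight (2/5)·0 = 0.
If it is in locker 3 (prior 1/3): the attendant has 2 equally likely choices, so probability 1/2; weight (1/3)·(1/2) = 1/6.
The weights sum to 13/30.
So P(the prize voucher in locker 3 | the attendant opened locker 2) = (1/6) / (13/30) = 5/13.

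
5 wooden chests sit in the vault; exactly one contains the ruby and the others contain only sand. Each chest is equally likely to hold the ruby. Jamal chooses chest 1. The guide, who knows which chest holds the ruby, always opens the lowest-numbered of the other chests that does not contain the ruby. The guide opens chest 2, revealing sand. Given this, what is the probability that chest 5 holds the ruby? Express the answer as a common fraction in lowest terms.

Condition on the true location of the ruby.
If it is in any of chests 1, 3, 4, and 5 (prior 1/5 each): chest 2 is the lowest-numbered option available, probability 1; weight (1/5)·1 = 1/5 each.
If it is in chest 2 (prior 1/5): the guide opened chest 2, so this case is ruled out; weight (1/5)·0 = 0.
The weights sum to 4/5.
So P(the ruby in chest 5 | the guide opened chest 2) = (1/5) / (4/5) = 1/4.

1/4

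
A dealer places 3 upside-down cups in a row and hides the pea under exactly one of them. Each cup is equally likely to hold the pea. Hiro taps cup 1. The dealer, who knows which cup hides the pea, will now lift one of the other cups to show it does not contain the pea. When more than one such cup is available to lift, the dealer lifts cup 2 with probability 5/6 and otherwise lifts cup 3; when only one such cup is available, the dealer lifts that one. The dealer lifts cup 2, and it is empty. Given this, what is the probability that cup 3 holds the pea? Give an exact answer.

6/11

Condition on the true location of the pea.
If it is under cup 1 (prior 1/3): cup 2 is available, opened with probability 5/6; weight (1/3)·(5/6) = 5/18.
If it is under cup 2 (prior 1/3): the dealer opened cup 2, so this case is ruled out; weight (1/3)·0 = 0.
If it is under cup 3 (prior 1/3): only cup 2 is available, probability 1; weight (1/3)·1 = 1/3.
The weights sum to 11/18.
So P(the pea under cup 3 | the dealer opened cup 2) = (1/3) / (11/18) = 6/11.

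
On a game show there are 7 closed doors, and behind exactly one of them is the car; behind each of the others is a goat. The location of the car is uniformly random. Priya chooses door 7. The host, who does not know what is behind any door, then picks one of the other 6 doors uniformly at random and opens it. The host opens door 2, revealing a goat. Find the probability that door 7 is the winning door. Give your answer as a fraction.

1/6

Condition on the true location of the car.
If it is behind any of doors 1, 3, 4, 5, 6, and 7 (prior 1/7 each): the host picks door 2 with probability 1/6 regardless, and it is not the prize; weight (1/7)·(1/6) = 1/42 each.
If it is behind door 2 (prior 1/7): the host opened door 2, so this case is ruled out; weight (1/7)·0 = 0.
The weights sum to 1/7.
So P(the car behind door 7 | the host opened door 2) = (1/42) / (1/7) = 1/6.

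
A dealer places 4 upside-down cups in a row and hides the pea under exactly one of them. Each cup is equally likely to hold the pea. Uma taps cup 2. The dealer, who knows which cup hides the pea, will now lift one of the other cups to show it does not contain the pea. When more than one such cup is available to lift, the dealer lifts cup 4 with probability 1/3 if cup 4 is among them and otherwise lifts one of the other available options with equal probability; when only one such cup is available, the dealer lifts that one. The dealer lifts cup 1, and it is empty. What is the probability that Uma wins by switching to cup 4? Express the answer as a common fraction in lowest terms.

1/3

Consider each possible location of the pea in turn.
If it is under cup 1 (prior 1/4): the dealer opened cup 1, so this case is ruled out; weight (1/4)·0 = 0.
If it is under cup 2 (prior 1/4): cup 4 is available but not opened; cup 1 gets probability (1 − 1/3)/2 = 1/3; weight (1/4)·(1/3) = 1/12.
If it is under cup 3 (prior 1/4): cup 4 is available but not opened, probability 2/3; weight (1/4)·(2/3) = 1/6.
If it is under cup 4 (prior 1/4): cup 4 holds the prize so is unavailable; the dealer chooses uniformly among the 2 others, probability 1/2; weight (1/4)·(1/2) = 1/8.
The weights sum to 3/8.
So P(the pea under cup 4 | the dealer opened cup 1) = (1/8) / (3/8) = 1/3.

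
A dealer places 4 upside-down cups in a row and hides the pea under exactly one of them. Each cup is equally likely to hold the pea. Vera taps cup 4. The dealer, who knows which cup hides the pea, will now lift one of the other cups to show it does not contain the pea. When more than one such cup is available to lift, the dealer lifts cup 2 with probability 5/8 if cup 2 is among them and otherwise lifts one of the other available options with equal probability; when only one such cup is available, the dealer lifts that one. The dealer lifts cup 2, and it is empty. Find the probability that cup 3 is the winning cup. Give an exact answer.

1/3

Condition on the true location of the pea.
If it is under any of cups 1, 3, and 4 (prior 1/4 each): cup 2 is available, opened with probability 5/8; weight (1/4)·(5/8) = 5/32 each.
If it is under cup 2 (prior 1/4): the dealer opened cup 2, so this case is ruled out; weight (1/4)·0 = 0.
The weights sum to 15/32.
So P(the pea under cup 3 | the dealer opened cup 2) = (5/32) / (15/32) = 1/3.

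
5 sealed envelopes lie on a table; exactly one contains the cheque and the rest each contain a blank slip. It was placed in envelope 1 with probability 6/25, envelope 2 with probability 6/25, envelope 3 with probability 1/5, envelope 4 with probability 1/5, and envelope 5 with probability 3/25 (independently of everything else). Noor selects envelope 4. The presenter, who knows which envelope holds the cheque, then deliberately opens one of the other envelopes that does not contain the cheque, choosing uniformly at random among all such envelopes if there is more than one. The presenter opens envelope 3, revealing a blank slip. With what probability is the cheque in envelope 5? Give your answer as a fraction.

4/25

Consider each possible location of the cheque in turn.
If it is in either of envelopes 1 and 2 (prior 6/25 each): the presenter has 3 equally likely choices, so probability 1/3; weight (6/25)·(1/3) = 2/25 each.
If it is in envelope 3 (prior 1/5): the presenter opened envelope 3, so this case is ruled out; weight (1/5)·0 = 0.
If it is in envelope 4 (prior 1/5): the presenter has 4 equally likely choices, so probability 1/4; weight (1/5)·(1/4) = 1/20.
If it is in envelope 5 (prior 3/25): the presenter has 3 equally likely choices, so probability 1/3; weight (3/25)·(1/3) = 1/25.
The weights sum to 1/4.
So P(the cheque in envelope 5 | the presenter opened envelope 3) = (1/25) / (1/4) = 4/25.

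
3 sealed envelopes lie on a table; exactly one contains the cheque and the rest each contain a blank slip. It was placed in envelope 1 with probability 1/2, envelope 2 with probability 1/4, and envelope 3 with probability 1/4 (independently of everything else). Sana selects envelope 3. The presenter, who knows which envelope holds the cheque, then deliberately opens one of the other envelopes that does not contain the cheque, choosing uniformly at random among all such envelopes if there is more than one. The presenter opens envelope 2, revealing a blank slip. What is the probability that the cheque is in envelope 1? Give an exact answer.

Consider each possible location of the cheque in turn.
If it is in envelope 1 (prior 1/2): the presenter has no choice, probability 1; weight (1/2)·1 = 1/2.
If it is in envelope 2 (prior 1/4): the presenter opened envelope 2, so this case is ruled out; weight (1/4)·0 = 0.
If it is in envelope 3 (prior 1/4): the presenter has 2 equally likely choices, so probability 1/2; weight (1/4)·(1/2) = 1/8.
The weights sum to 5/8.
So P(the cheque in envelope 1 | the presenter opened envelope 2) = (1/2) / (5/8) = 4/5.

4/5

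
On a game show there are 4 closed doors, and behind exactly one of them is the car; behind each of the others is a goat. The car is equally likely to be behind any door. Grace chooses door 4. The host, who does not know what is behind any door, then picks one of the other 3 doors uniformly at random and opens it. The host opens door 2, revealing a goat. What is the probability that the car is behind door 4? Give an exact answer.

Consider each possible location of the car in turn.
If it is behind any of doors 1, 3, and 4 (prior 1/4 each): the host picks door 2 with probability 1/3 regardless, and it is not the prize; weight (1/4)·(1/3) = 1/12 each.
If it is behind door 2 (prior 1/4): the host opened door 2, so this case is ruled out; weight (1/4)·0 = 0.
The weights sum to 1/4.
So P(the car behind door 4 | the host opened door 2) = (1/12) / (1/4) = 1/3.

1/3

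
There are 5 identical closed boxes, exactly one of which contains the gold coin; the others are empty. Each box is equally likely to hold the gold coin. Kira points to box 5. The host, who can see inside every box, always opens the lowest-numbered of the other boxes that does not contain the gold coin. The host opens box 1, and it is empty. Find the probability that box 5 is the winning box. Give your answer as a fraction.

1/4

Consider each possible location of the gold coin in turn.
If it is in box 1 (prior 1/5): the host opened box 1, so this case is ruled out; weight (1/5)·0 = 0.
If it is in any of boxes 2, 3, 4, and 5 (prior 1/5 each): box 1 is the lowest-numbered option available, probability 1; weight (1/5)·1 = 1/5 each.
The weights sum to 4/5.
So P(the gold coin in box 5 | the host opened box 1) = (1/5) / (4/5) = 1/4.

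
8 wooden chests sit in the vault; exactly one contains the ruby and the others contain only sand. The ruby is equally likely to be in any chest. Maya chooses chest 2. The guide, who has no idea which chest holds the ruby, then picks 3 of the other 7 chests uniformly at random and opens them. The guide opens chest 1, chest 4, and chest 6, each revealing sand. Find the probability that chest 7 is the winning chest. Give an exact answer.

Condition on the true location of the ruby.
If it is in any of chests 1, 4, and 6 (prior 1/8 each): that chest was opened and seen not to hold the prize — ruled out; weight (1/8)·0 = 0 each.
If it is in any of chests 2, 3, 5, 7, and 8 (prior 1/8 each): the guide picks exactly this set with probability 1/35 regardless, and none is the prize; weight (1/8)·(1/35) = 1/280 each.
The weights sum to 1/56.
So P(the ruby in chest 7 | the guide opened chest 1, chest 4, and chest 6) = (1/280) / (1/56) = 1/5.

1/5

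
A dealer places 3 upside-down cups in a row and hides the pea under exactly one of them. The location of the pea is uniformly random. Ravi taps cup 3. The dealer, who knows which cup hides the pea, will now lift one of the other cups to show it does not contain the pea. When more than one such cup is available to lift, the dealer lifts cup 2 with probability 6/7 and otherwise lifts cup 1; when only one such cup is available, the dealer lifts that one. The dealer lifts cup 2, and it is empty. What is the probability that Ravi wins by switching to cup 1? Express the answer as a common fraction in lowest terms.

Condition on the true location of the pea.
If it is under cup 1 (prior 1/3): only cup 2 is available, probability 1; weight (1/3)·1 = 1/3.
If it is under cup 2 (prior 1/3): the dealer opened cup 2, so this case is ruled out; weight (1/3)·0 = 0.
If it is under cup 3 (prior 1/3): cup 2 is available, opened with probability 6/7; weight (1/3)·(6/7) = 2/7.
The weights sum to 13/21.
So P(the pea under cup 1 | the dealer opened cup 2) = (1/3) / (13/21) = 7/13.

7/13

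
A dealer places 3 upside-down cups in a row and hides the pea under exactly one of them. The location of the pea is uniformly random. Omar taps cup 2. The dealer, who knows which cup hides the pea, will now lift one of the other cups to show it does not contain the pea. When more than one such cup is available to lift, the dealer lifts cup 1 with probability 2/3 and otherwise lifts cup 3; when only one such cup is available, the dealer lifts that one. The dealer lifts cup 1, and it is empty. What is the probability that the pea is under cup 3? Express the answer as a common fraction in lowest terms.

3/5

Apply Bayes' rule, conditioning on where the pea actually is.
If it is under cup 1 (prior 1/3): the dealer opened cup 1, so this case is ruled out; weight (1/3)·0 = 0.
If it is under cup 2 (prior 1/3): cup 1 is available, opened with probability 2/3; weight (1/3)·(2/3) = 2/9.
If it is under cup 3 (prior 1/3): only cup 1 is available, probability 1; weight (1/3)·1 = 1/3.
The weights sum to 5/9.
So P(the pea under cup 3 | the dealer opened cup 1) = (1/3) / (5/9) = 3/5.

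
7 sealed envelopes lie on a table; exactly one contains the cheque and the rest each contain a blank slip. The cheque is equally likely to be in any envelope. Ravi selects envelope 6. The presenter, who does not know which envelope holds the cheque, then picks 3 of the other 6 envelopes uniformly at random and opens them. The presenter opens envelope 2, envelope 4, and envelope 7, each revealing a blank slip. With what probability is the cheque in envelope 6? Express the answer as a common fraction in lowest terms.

1/4

Consider each possible location of the cheque in turn.
If it is in any of envelopes 1, 3, 5, and 6 (prior 1/7 each): the presenter picks exactly this set with probability 1/20 regardless, and none is the prize; weight (1/7)·(1/20) = 1/140 each.
If it is in any of envelopes 2, 4, and 7 (prior 1/7 each): that envelope was opened and seen not to hold the prize — ruled out; weight (1/7)·0 = 0 each.
The weights sum to 1/35.
So P(the cheque in envelope 6 | the presenter opened envelope 2, envelope 4, and envelope 7) = (1/140) / (1/35) = 1/4.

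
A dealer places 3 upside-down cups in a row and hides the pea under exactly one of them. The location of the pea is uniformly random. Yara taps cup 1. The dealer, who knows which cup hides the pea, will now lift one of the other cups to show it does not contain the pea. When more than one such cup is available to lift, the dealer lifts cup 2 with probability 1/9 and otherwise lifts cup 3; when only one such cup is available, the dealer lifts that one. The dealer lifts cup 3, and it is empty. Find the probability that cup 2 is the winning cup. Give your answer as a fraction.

Condition on the true location of the pea.
If it is under cup 1 (prior 1/3): cup 2 is available but not opened, probability 8/9; weight (1/3)·(8/9) = 8/27.
If it is under cup 2 (prior 1/3): only cup 3 is available, probability 1; weight (1/3)·1 = 1/3.
If it is under cup 3 (prior 1/3): the dealer opened cup 3, so this case is ruled out; weight (1/3)·0 = 0.
The weights sum to 17/27.
So P(the pea under cup 2 | the dealer opened cup 3) = (1/3) / (17/27) = 9/17.

9/17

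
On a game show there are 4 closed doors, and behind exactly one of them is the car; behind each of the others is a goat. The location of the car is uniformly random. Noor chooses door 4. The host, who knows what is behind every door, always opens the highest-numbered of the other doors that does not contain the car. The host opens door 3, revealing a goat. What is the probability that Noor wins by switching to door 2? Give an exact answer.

Consider each possible location of the car in turn.
If it is behind any of doors 1, 2, and 4 (prior 1/4 each): door 3 is the highest-numbered option available, probability 1; weight (1/4)·1 = 1/4 each.
If it is behind door 3 (prior 1/4): the host opened door 3, so this case is ruled out; weight (1/4)·0 = 0.
The weights sum to 3/4.
So P(the car behind door 2 | the host opened door 3) = (1/4) / (3/4) = 1/3.

1/3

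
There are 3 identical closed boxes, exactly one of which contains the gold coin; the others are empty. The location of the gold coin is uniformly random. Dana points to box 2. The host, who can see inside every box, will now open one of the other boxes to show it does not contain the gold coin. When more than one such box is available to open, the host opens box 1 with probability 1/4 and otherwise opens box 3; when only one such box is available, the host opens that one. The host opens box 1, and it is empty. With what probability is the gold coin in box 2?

Condition on the true location of the gold coin.
If it is in box 1 (prior 1/3): the host opened box 1, so this case is ruled out; weight (1/3)·0 = 0.
If it is in box 2 (prior 1/3): box 1 is available, opened with probability 1/4; weight (1/3)·(1/4) = 1/12.
If it is in box 3 (prior 1/3): only box 1 is available, probability 1; weight (1/3)·1 = 1/3.
The weights sum to 5/12.
So P(the gold coin in box 2 | the host opened box 1) = (1/12) / (5/12) = 1/5.

1/5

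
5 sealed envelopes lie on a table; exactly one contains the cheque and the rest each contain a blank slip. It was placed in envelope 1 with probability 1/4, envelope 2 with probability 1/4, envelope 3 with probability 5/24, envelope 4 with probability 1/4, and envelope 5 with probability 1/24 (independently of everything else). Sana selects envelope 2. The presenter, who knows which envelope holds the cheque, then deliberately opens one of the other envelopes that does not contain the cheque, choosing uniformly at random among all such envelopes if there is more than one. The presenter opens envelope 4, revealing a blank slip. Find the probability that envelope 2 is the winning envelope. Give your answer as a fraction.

3/11

Apply Bayes' rule, conditioning on where the cheque actually is.
If it is in envelope 1 (prior 1/4): the presenter has 3 equally likely choices, so probability 1/3; weight (1/4)·(1/3) = 1/12.
If it is in envelope 2 (prior 1/4): the presenter has 4 equally likely choices, so probability 1/4; weight (1/4)·(1/4) = 1/16.
If it is in envelope 3 (prior 5/24): the presenter has 3 equally likely choices, so probability 1/3; weight (5/24)·(1/3) = 5/72.
If it is in envelope 4 (prior 1/4): the presenter opened envelope 4, so this case is ruled out; weight (1/4)·0 = 0.
If it is in envelope 5 (prior 1/24): the presenter has 3 equally likely choices, so probability 1/3; weight (1/24)·(1/3) = 1/72.
The weights sum to 11/48.
So P(the cheque in envelope 2 | the presenter opened envelope 4) = (1/16) / (11/48) = 3/11.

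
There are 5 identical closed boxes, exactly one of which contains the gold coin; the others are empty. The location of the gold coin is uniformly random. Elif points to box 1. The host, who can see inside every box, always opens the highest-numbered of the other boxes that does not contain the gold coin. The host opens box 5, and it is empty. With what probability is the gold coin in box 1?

1/4

Condition on the true location of the gold coin.
If it is in any of boxes 1, 2, 3, and 4 (prior 1/5 each): box 5 is the highest-numbered option available, probability 1; weight (1/5)·1 = 1/5 each.
If it is in box 5 (prior 1/5): the host opened box 5, so this case is ruled out; weight (1/5)·0 = 0.
The weights sum to 4/5.
So P(the gold coin in box 1 | the host opened box 5) = (1/5) / (4/5) = 1/4.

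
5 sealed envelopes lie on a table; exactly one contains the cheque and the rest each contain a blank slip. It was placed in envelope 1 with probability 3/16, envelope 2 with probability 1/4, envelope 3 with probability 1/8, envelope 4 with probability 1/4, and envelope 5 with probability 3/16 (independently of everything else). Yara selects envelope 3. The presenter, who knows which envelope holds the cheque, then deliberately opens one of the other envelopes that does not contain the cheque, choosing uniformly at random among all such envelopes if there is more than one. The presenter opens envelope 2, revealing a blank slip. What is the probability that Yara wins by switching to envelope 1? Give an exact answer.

Apply Bayes' rule, conditioning on where the cheque actually is.
If it is in either of envelopes 1 and 5 (prior 3/16 each): the presenter has 3 equally likely choices, so probability 1/3; weight (3/16)·(1/3) = 1/16 each.
If it is in envelope 2 (prior 1/4): the presenter opened envelope 2, so this case is ruled out; weight (1/4)·0 = 0.
If it is in envelope 3 (prior 1/8): the presenter has 4 equally likely choices, so probability 1/4; weight (1/8)·(1/4) = 1/32.
If it is in envelope 4 (prior 1/4): the presenter has 3 equally likely choices, so probability 1/3; weight (1/4)·(1/3) = 1/12.
The weights sum to 23/96.
So P(the cheque in envelope 1 | the presenter opened envelope 2) = (1/16) / (23/96) = 6/23.

6/23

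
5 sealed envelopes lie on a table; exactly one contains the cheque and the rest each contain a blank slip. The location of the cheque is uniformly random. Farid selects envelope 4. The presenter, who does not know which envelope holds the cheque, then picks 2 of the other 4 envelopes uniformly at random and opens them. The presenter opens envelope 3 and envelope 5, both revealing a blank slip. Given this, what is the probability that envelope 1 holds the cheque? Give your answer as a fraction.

1/3

Consider each possible location of the cheque in turn.
If it is in any of envelopes 1, 2, and 4 (prior 1/5 each): the presenter picks exactly this set with probability 1/6 regardless, and none is the prize; weight (1/5)·(1/6) = 1/30 each.
If it is in either of envelopes 3 and 5 (prior 1/5 each): that envelope was opened and seen not to hold the prize — ruled out; weight (1/5)·0 = 0 each.
The weights sum to 1/10.
So P(the cheque in envelope 1 | the presenter opened envelope 3 and envelope 5) = (1/30) / (1/10) = 1/3.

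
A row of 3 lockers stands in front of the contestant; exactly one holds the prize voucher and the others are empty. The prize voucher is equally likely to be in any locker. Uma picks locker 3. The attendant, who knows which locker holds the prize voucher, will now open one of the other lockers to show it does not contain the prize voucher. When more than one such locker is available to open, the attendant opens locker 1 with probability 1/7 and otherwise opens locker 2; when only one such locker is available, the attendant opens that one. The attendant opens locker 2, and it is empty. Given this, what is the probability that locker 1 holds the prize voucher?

7/13

Condition on the true location of the prize voucher.
If it is in locker 1 (prior 1/3): only locker 2 is available, probability 1; weight (1/3)·1 = 1/3.
If it is in locker 2 (prior 1/3): the attendant opened locker 2, so this case is ruled out; weight (1/3)·0 = 0.
If it is in locker 3 (prior 1/3): locker 1 is available but not opened, probability 6/7; weight (1/3)·(6/7) = 2/7.
The weights sum to 13/21.
So P(the prize voucher in locker 1 | the attendant opened locker 2) = (1/3) / (13/21) = 7/13.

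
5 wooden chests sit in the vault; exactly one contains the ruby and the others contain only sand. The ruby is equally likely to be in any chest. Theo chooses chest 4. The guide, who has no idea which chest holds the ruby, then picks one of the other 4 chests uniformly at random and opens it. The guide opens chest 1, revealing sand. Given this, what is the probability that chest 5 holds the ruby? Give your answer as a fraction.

1/4

Because the guide chose which chest to open without knowing where the ruby is, the choice is independent of the prize location. Learning that chest 1 does not hold the ruby simply rules out that one location and leaves the remaining 4 chests still equally likely by symmetry.
So P(the ruby in chest 5) = 1/4.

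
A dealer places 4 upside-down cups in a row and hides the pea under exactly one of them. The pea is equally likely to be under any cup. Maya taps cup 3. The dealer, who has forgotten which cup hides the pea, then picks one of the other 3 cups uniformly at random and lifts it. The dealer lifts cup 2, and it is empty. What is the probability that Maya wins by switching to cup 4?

1/3

Apply Bayes' rule, conditioning on where the pea actually is.
If it is under any of cups 1, 3, and 4 (prior 1/4 each): the dealer picks cup 2 with probability 1/3 regardless, and it is not the prize; weight (1/4)·(1/3) = 1/12 each.
If it is under cup 2 (prior 1/4): the dealer opened cup 2, so this case is ruled out; weight (1/4)·0 = 0.
The weights sum to 1/4.
So P(the pea under cup 4 | the dealer opened cup 2) = (1/12) / (1/4) = 1/3.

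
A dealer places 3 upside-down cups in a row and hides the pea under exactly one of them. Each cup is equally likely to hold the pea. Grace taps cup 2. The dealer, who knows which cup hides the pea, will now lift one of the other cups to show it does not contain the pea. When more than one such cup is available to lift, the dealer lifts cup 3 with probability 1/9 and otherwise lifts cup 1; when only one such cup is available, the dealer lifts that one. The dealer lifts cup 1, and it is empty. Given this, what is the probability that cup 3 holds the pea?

9/17

Condition on the true location of the pea.
If it is under cup 1 (prior 1/3): the dealer opened cup 1, so this case is ruled out; weight (1/3)·0 = 0.
If it is under cup 2 (prior 1/3): cup 3 is available but not opened, probability 8/9; weight (1/3)·(8/9) = 8/27.
If it is under cup 3 (prior 1/3): only cup 1 is available, probability 1; weight (1/3)·1 = 1/3.
The weights sum to 17/27.
So P(the pea under cup 3 | the dealer opened cup 1) = (1/3) / (17/27) = 9/17.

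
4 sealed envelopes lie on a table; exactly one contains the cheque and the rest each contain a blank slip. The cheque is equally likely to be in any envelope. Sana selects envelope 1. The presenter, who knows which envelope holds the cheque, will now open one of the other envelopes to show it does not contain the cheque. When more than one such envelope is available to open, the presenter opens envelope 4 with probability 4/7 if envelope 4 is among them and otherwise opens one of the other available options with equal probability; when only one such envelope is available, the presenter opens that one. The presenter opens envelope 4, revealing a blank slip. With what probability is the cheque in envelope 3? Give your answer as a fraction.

Apply Bayes' rule, conditioning on where the cheque actually is.
If it is in any of envelopes 1, 2, and 3 (prior 1/4 each): envelope 4 is available, opened with probability 4/7; weight (1/4)·(4/7) = 1/7 each.
If it is in envelope 4 (prior 1/4): the presenter opened envelope 4, so this case is ruled out; weight (1/4)·0 = 0.
The weights sum to 3/7.
So P(the cheque in envelope 3 | the presenter opened envelope 4) = (1/7) / (3/7) = 1/3.

1/3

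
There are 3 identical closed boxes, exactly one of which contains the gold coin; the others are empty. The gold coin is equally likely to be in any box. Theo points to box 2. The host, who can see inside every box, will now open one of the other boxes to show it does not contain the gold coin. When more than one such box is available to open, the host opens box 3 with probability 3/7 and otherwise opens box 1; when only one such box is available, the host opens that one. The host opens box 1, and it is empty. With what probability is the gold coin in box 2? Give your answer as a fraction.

Apply Bayes' rule, conditioning on where the gold coin actually is.
If it is in box 1 (prior 1/3): the host opened box 1, so this case is ruled out; weight (1/3)·0 = 0.
If it is in box 2 (prior 1/3): box 3 is available but not opened, probability 4/7; weight (1/3)·(4/7) = 4/21.
If it is in box 3 (prior 1/3): only box 1 is available, probability 1; weight (1/3)·1 = 1/3.
The weights sum to 11/21.
So P(the gold coin in box 2 | the host opened box 1) = (4/21) / (11/21) = 4/11.

4/11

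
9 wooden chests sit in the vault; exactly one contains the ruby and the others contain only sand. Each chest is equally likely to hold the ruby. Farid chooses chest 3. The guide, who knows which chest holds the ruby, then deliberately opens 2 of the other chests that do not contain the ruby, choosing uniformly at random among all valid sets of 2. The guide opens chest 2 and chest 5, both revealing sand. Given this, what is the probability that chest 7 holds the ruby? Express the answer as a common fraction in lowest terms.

Condition on the true location of the ruby.
If it is in any of chests 1, 4, 6, 7, 8, and 9 (prior 1/9 each): the guide has 21 equally likely choices, so probability 1/21; weight (1/9)·(1/21) = 1/189 each.
If it is in either of chests 2 and 5 (prior 1/9 each): that chest was opened and seen not to hold the prize — ruled out; weight (1/9)·0 = 0 each.
If it is in chest 3 (prior 1/9): the guide has 28 equally likely choices, so probability 1/28; weight (1/9)·(1/28) = 1/252.
The weights sum to 1/28.
So P(the ruby in chest 7 | the guide opened chest 2 and chest 5) = (1/189) / (1/28) = 4/27.

4/27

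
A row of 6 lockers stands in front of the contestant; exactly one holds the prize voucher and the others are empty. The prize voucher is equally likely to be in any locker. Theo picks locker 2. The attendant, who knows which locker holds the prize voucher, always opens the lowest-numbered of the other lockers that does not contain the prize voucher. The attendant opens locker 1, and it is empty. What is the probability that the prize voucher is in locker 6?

1/5

Consider each possible location of the prize voucher in turn.
If it is in locker 1 (prior 1/6): the attendant opened locker 1, so this case is ruled out; weight (1/6)·0 = 0.
If it is in any of lockers 2, 3, 4, 5, and 6 (prior 1/6 each): locker 1 is the lowest-numbered option available, probability 1; weight (1/6)·1 = 1/6 each.
The weights sum to 5/6.
So P(the prize voucher in locker 6 | the attendant opened locker 1) = (1/6) / (5/6) = 1/5.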